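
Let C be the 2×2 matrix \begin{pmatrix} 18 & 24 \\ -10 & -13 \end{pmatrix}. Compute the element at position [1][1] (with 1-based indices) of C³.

312

Characteristic polynomial: s^2 - 5s + 6 = (s - 3)(s - 2), so the eigenvalues are 2, 3.
s=2: eigenvector (-3, 2).
s=3: eigenvector (-8, 5).
P = [[-3, -8], [2, 5]], D = diag(2, 3), P⁻¹ = [[5, 8], [-2, -3]].
C³ = P·diag(8, 27)·P⁻¹ = [[312, 456], [-190, -277]].
The requested entry is 312.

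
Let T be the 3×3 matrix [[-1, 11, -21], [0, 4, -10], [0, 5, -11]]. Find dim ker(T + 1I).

T + 1I = [[0, 11, -21], [0, 5, -10], [0, 5, -10]].
This matrix has rank 2, so its null space has dimension 3 − 2 = 1.

1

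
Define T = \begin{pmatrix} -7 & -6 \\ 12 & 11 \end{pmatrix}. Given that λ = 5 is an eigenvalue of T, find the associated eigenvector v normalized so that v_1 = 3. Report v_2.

-6

T − 5I = [[-12, -6], [12, 6]].
Solving (T − 5I)v = 0 gives the eigenspace spanned by (3, -6).
With v_1 = 3, v = (3, -6), so v_2 = -6.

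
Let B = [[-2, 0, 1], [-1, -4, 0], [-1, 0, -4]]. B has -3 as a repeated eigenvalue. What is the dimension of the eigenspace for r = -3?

B + 3I = [[1, 0, 1], [-1, -1, 0], [-1, 0, -1]].
This matrix has rank 2, so its null space has dimension 3 − 2 = 1.

1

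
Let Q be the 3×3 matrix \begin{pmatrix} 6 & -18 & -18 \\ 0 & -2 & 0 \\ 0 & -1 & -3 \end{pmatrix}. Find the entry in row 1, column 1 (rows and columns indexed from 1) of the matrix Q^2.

Characteristic polynomial: μ^3 - μ^2 - 24μ - 36 = (μ - 6)(μ + 2)(μ + 3), so the eigenvalues are -3, -2, 6.
μ=-3: eigenvector (2, 0, 1).
μ=-2: eigenvector (0, 1, -1).
μ=6: eigenvector (1, 0, 0).
P = [[2, 0, 1], [0, 1, 0], [1, -1, 0]], D = diag(-3, -2, 6), P⁻¹ = [[0, 1, 1], [0, 1, 0], [1, -2, -2]].
Q² = P·diag(9, 4, 36)·P⁻¹ = [[36, -54, -54], [0, 4, 0], [0, 5, 9]].
The requested entry is 36.

36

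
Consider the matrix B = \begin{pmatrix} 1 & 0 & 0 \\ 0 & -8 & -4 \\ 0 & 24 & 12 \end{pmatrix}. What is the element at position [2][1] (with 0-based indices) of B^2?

96

Characteristic polynomial: s^3 - 5s^2 + 4s = s(s - 4)(s - 1), so the eigenvalues are 0, 1, 4.
s=4: eigenvector (0, -1, 3).
s=0: eigenvector (0, 1, -2).
s=1: eigenvector (1, 0, 0).
P = [[0, 0, 1], [-1, 1, 0], [3, -2, 0]], D = diag(4, 0, 1), P⁻¹ = [[0, 2, 1], [0, 3, 1], [1, 0, 0]].
B² = P·diag(16, 0, 1)·P⁻¹ = [[1, 0, 0], [0, -32, -16], [0, 96, 48]].
The requested entry is 96.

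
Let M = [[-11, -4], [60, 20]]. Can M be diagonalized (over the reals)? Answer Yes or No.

Yes

Characteristic polynomial: p(λ) = λ^2 - 9λ + 20 = (λ - 5)(λ - 4).
All 2 eigenvalues are distinct, so M is diagonalizable.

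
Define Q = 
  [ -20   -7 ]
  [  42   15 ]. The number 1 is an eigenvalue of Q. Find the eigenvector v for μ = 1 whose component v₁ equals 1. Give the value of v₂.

Q − 1I = [[-21, -7], [42, 14]].
Solving (Q − 1I)v = 0 gives the eigenspace spanned by (1, -3).
With v₁ = 1, v = (1, -3), so v₂ = -3.

-3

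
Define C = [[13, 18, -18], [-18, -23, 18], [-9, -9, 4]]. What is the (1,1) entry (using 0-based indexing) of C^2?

43

Characteristic polynomial: μ^3 + 6μ^2 - 15μ - 100 = (μ - 4)(μ + 5)^2, so the eigenvalues are -5, -5, 4.
μ=-5: eigenvector (-3, 5, 2).
μ=-5: eigenvector (-2, 3, 1).
μ=4: eigenvector (-2, 2, 1).
P = [[-3, -2, -2], [5, 3, 2], [2, 1, 1]], D = diag(-5, -5, 4), P⁻¹ = [[1, 0, 2], [-1, 1, -4], [-1, -1, 1]].
C² = P·diag(25, 25, 16)·P⁻¹ = [[7, -18, 18], [18, 43, -18], [9, 9, 16]].
The requested entry is 43.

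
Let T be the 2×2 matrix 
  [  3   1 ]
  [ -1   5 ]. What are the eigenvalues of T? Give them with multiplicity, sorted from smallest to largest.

4, 4

Characteristic polynomial: p(λ) = λ^2 - 8λ + 16 = (λ - 4)^2.
Roots (with multiplicity): 4, 4.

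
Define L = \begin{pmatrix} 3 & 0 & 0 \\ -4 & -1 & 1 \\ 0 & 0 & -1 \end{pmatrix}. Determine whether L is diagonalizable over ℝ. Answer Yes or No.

Characteristic polynomial: p(μ) = μ^3 - μ^2 - 5μ - 3 = (μ - 3)(μ + 1)^2.
μ = -1 has algebraic multiplicity 2; rank(L + 1I) = 2, so geometric multiplicity = 1.
Geometric multiplicity < algebraic multiplicity, so L is not diagonalizable.

No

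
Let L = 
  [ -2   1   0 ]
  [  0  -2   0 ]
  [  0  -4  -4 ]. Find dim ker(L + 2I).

L + 2I = [[0, 1, 0], [0, 0, 0], [0, -4, -2]].
This matrix has rank 2, so its null space has dimension 3 − 2 = 1.

1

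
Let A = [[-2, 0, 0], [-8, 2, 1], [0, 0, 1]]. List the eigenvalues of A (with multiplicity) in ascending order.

Characteristic polynomial: p(t) = t^3 - t^2 - 4t + 4 = (t - 2)(t - 1)(t + 2).
Roots (with multiplicity): -2, 1, 2.

-2, 1, 2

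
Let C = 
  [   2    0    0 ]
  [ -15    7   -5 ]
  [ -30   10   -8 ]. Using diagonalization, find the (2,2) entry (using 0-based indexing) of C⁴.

Characteristic polynomial: μ^3 - μ^2 - 8μ + 12 = (μ - 2)^2(μ + 3), so the eigenvalues are -3, 2, 2.
μ=2: eigenvector (1, 0, -3).
μ=-3: eigenvector (0, 1, 2).
μ=2: eigenvector (0, -1, -1).
P = [[1, 0, 0], [0, 1, -1], [-3, 2, -1]], D = diag(2, -3, 2), P⁻¹ = [[1, 0, 0], [3, -1, 1], [3, -2, 1]].
C⁴ = P·diag(16, 81, 16)·P⁻¹ = [[16, 0, 0], [195, -49, 65], [390, -130, 146]].
The requested entry is 146.

146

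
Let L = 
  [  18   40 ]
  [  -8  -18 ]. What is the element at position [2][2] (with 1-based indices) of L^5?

Characteristic polynomial: r^2 - 4 = (r - 2)(r + 2), so the eigenvalues are -2, 2.
r=2: eigenvector (5, -2).
r=-2: eigenvector (-2, 1).
P = [[5, -2], [-2, 1]], D = diag(2, -2), P⁻¹ = [[1, 2], [2, 5]].
L⁵ = P·diag(32, -32)·P⁻¹ = [[288, 640], [-128, -288]].
The requested entry is -288.

-288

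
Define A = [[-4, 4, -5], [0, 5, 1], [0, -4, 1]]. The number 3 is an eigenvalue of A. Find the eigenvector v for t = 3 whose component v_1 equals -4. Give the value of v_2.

-2

A − 3I = [[-7, 4, -5], [0, 2, 1], [0, -4, -2]].
Solving (A − 3I)v = 0 gives the eigenspace spanned by (-4, -2, 4).
With v_1 = -4, v = (-4, -2, 4), so v_2 = -2.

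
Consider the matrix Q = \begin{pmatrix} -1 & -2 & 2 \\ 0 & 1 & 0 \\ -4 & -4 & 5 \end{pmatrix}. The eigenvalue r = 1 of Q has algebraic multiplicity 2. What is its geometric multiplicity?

Q − 1I = [[-2, -2, 2], [0, 0, 0], [-4, -4, 4]].
This matrix has rank 1, so its null space has dimension 3 − 1 = 2.

2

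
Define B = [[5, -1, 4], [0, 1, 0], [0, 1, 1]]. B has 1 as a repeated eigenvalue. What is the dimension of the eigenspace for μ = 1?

B − 1I = [[4, -1, 4], [0, 0, 0], [0, 1, 0]].
This matrix has rank 2, so its null space has dimension 3 − 2 = 1.

1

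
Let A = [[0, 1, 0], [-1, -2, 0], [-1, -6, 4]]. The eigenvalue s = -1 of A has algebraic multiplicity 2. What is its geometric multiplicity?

1

A + 1I = [[1, 1, 0], [-1, -1, 0], [-1, -6, 5]].
This matrix has rank 2, so its null space has dimension 3 − 2 = 1.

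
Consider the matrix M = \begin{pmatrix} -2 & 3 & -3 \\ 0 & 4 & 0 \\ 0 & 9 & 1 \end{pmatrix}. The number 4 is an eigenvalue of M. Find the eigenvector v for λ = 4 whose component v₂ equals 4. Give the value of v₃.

12

M − 4I = [[-6, 3, -3], [0, 0, 0], [0, 9, -3]].
Solving (M − 4I)v = 0 gives the eigenspace spanned by (-4, 4, 12).
With v₂ = 4, v = (-4, 4, 12), so v₃ = 12.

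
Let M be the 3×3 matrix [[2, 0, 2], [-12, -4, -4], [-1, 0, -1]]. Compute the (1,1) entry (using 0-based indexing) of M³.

Characteristic polynomial: r^3 + 3r^2 - 4r = r(r - 1)(r + 4), so the eigenvalues are -4, 0, 1.
r=1: eigenvector (2, -4, -1).
r=-4: eigenvector (0, 1, 0).
r=0: eigenvector (-1, 2, 1).
P = [[2, 0, -1], [-4, 1, 2], [-1, 0, 1]], D = diag(1, -4, 0), P⁻¹ = [[1, 0, 1], [2, 1, 0], [1, 0, 2]].
M³ = P·diag(1, -64, 0)·P⁻¹ = [[2, 0, 2], [-132, -64, -4], [-1, 0, -1]].
The requested entry is -64.

-64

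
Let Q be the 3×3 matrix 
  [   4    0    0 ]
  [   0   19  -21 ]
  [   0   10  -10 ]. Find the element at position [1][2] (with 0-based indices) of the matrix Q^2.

Characteristic polynomial: μ^3 - 13μ^2 + 56μ - 80 = (μ - 5)(μ - 4)^2, so the eigenvalues are 4, 4, 5.
μ=4: eigenvector (1, 0, 0).
μ=5: eigenvector (0, 3, 2).
μ=4: eigenvector (0, 7, 5).
P = [[1, 0, 0], [0, 3, 7], [0, 2, 5]], D = diag(4, 5, 4), P⁻¹ = [[1, 0, 0], [0, 5, -7], [0, -2, 3]].
Q² = P·diag(16, 25, 16)·P⁻¹ = [[16, 0, 0], [0, 151, -189], [0, 90, -110]].
The requested entry is -189.

-189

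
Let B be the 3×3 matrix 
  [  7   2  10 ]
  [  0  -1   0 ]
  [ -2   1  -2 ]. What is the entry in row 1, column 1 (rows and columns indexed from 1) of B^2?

Characteristic polynomial: s^3 - 4s^2 + s + 6 = (s - 3)(s - 2)(s + 1), so the eigenvalues are -1, 2, 3.
s=3: eigenvector (5, 0, -2).
s=2: eigenvector (-2, 0, 1).
s=-1: eigenvector (1, 1, -1).
P = [[5, -2, 1], [0, 0, 1], [-2, 1, -1]], D = diag(3, 2, -1), P⁻¹ = [[1, 1, 2], [2, 3, 5], [0, 1, 0]].
B² = P·diag(9, 4, 1)·P⁻¹ = [[29, 22, 50], [0, 1, 0], [-10, -7, -16]].
The requested entry is 29.

29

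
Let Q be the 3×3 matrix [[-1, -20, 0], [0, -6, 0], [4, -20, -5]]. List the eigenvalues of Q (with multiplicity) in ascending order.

Characteristic polynomial: p(λ) = λ^3 + 12λ^2 + 41λ + 30 = (λ + 1)(λ + 5)(λ + 6).
Roots (with multiplicity): -6, -5, -1.

-6, -5, -1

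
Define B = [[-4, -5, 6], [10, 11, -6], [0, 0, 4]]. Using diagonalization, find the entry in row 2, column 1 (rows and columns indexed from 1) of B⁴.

2590

Characteristic polynomial: λ^3 - 11λ^2 + 34λ - 24 = (λ - 6)(λ - 4)(λ - 1), so the eigenvalues are 1, 4, 6.
λ=4: eigenvector (2, -2, 1).
λ=6: eigenvector (-1, 2, 0).
λ=1: eigenvector (1, -1, 0).
P = [[2, -1, 1], [-2, 2, -1], [1, 0, 0]], D = diag(4, 6, 1), P⁻¹ = [[0, 0, 1], [1, 1, 0], [2, 1, -2]].
B⁴ = P·diag(256, 1296, 1)·P⁻¹ = [[-1294, -1295, 510], [2590, 2591, -510], [0, 0, 256]].
The requested entry is 2590.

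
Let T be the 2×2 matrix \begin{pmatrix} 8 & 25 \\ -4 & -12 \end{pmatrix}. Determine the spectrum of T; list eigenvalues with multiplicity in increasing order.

-2, -2

Characteristic polynomial: p(r) = r^2 + 4r + 4 = (r + 2)^2.
Roots (with multiplicity): -2, -2.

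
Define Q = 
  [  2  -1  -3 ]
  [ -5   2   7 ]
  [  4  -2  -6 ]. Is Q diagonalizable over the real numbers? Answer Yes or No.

Characteristic polynomial: p(r) = r^3 + 2r^2 + r = r(r + 1)^2.
r = -1 has algebraic multiplicity 2; rank(Q + 1I) = 2, so geometric multiplicity = 1.
Geometric multiplicity < algebraic multiplicity, so Q is not diagonalizable.

No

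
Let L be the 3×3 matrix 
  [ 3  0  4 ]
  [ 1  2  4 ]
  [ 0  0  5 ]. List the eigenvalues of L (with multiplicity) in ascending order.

2, 3, 5

Characteristic polynomial: p(μ) = μ^3 - 10μ^2 + 31μ - 30 = (μ - 5)(μ - 3)(μ - 2).
Roots (with multiplicity): 2, 3, 5.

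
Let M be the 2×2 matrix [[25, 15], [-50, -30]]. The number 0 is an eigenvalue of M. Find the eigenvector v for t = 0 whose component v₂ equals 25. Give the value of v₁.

-15

M = [[25, 15], [-50, -30]].
Solving (M)v = 0 gives the eigenspace spanned by (-15, 25).
With v₂ = 25, v = (-15, 25), so v₁ = -15.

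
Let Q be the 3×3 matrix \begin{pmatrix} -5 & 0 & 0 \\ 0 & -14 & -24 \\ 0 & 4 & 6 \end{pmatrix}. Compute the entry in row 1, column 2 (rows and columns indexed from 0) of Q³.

-1248

Characteristic polynomial: r^3 + 13r^2 + 52r + 60 = (r + 2)(r + 5)(r + 6), so the eigenvalues are -6, -5, -2.
r=-6: eigenvector (0, 3, -1).
r=-5: eigenvector (1, 0, 0).
r=-2: eigenvector (0, -2, 1).
P = [[0, 1, 0], [3, 0, -2], [-1, 0, 1]], D = diag(-6, -5, -2), P⁻¹ = [[0, 1, 2], [1, 0, 0], [0, 1, 3]].
Q³ = P·diag(-216, -125, -8)·P⁻¹ = [[-125, 0, 0], [0, -632, -1248], [0, 208, 408]].
The requested entry is -1248.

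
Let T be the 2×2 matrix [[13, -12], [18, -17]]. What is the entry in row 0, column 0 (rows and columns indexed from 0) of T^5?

Characteristic polynomial: r^2 + 4r - 5 = (r - 1)(r + 5), so the eigenvalues are -5, 1.
r=1: eigenvector (1, 1).
r=-5: eigenvector (-2, -3).
P = [[1, -2], [1, -3]], D = diag(1, -5), P⁻¹ = [[3, -2], [1, -1]].
T⁵ = P·diag(1, -3125)·P⁻¹ = [[6253, -6252], [9378, -9377]].
The requested entry is 6253.

6253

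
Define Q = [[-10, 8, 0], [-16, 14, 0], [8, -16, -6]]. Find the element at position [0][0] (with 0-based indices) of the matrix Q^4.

Characteristic polynomial: r^3 + 2r^2 - 36r - 72 = (r - 6)(r + 2)(r + 6), so the eigenvalues are -6, -2, 6.
r=6: eigenvector (-1, -2, 2).
r=-6: eigenvector (0, 0, 1).
r=-2: eigenvector (1, 1, -2).
P = [[-1, 0, 1], [-2, 0, 1], [2, 1, -2]], D = diag(6, -6, -2), P⁻¹ = [[1, -1, 0], [2, 0, 1], [2, -1, 0]].
Q⁴ = P·diag(1296, 1296, 16)·P⁻¹ = [[-1264, 1280, 0], [-2560, 2576, 0], [5120, -2560, 1296]].
The requested entry is -1264.

-1264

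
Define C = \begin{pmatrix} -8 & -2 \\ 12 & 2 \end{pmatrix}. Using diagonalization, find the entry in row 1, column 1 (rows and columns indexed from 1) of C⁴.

736

Characteristic polynomial: μ^2 + 6μ + 8 = (μ + 2)(μ + 4), so the eigenvalues are -4, -2.
μ=-2: eigenvector (-1, 3).
μ=-4: eigenvector (1, -2).
P = [[-1, 1], [3, -2]], D = diag(-2, -4), P⁻¹ = [[2, 1], [3, 1]].
C⁴ = P·diag(16, 256)·P⁻¹ = [[736, 240], [-1440, -464]].
The requested entry is 736.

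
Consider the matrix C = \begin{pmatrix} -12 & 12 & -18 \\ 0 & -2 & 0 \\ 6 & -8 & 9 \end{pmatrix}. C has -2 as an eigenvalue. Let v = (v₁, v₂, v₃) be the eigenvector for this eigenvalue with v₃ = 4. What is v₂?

C + 2I = [[-10, 12, -18], [0, 0, 0], [6, -8, 11]].
Solving (C + 2I)v = 0 gives the eigenspace spanned by (-6, 1, 4).
With v₃ = 4, v = (-6, 1, 4), so v₂ = 1.

1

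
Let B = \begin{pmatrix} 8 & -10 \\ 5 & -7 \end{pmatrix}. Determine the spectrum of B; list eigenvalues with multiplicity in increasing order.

Characteristic polynomial: p(s) = s^2 - s - 6 = (s - 3)(s + 2).
Roots (with multiplicity): -2, 3.

-2, 3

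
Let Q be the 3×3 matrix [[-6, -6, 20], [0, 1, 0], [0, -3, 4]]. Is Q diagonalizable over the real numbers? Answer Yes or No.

Yes

Characteristic polynomial: p(λ) = λ^3 + λ^2 - 26λ + 24 = (λ - 4)(λ - 1)(λ + 6).
All 3 eigenvalues are distinct, so Q is diagonalizable.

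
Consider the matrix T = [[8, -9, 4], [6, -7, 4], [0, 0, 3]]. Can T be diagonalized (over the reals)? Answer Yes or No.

Characteristic polynomial: p(r) = r^3 - 4r^2 + r + 6 = (r - 3)(r - 2)(r + 1).
All 3 eigenvalues are distinct, so T is diagonalizable.

Yes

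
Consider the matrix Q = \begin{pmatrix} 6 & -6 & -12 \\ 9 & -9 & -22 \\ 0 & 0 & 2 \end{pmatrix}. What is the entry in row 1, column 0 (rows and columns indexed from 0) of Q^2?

-27

Characteristic polynomial: s^3 + s^2 - 6s = s(s - 2)(s + 3), so the eigenvalues are -3, 0, 2.
s=2: eigenvector (0, -2, 1).
s=-3: eigenvector (2, 3, 0).
s=0: eigenvector (1, 1, 0).
P = [[0, 2, 1], [-2, 3, 1], [1, 0, 0]], D = diag(2, -3, 0), P⁻¹ = [[0, 0, 1], [-1, 1, 2], [3, -2, -4]].
Q² = P·diag(4, 9, 0)·P⁻¹ = [[-18, 18, 36], [-27, 27, 46], [0, 0, 4]].
The requested entry is -27.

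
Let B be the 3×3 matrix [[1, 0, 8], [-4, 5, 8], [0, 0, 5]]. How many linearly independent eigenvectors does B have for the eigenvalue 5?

B − 5I = [[-4, 0, 8], [-4, 0, 8], [0, 0, 0]].
This matrix has rank 1, so its null space has dimension 3 − 1 = 2.

2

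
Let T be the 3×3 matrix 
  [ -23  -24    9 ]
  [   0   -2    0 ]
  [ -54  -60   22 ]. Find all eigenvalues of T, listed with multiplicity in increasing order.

-5, -2, 4

Characteristic polynomial: p(s) = s^3 + 3s^2 - 18s - 40 = (s - 4)(s + 2)(s + 5).
Roots (with multiplicity): -5, -2, 4.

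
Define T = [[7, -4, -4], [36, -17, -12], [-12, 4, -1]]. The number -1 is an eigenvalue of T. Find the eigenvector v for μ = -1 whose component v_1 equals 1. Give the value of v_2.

3

T + 1I = [[8, -4, -4], [36, -16, -12], [-12, 4, 0]].
Solving (T + 1I)v = 0 gives the eigenspace spanned by (1, 3, -1).
With v_1 = 1, v = (1, 3, -1), so v_2 = 3.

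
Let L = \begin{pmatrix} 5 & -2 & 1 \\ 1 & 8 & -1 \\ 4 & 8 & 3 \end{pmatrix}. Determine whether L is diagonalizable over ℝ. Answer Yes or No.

Characteristic polynomial: p(t) = t^3 - 16t^2 + 85t - 150 = (t - 6)(t - 5)^2.
t = 5 has algebraic multiplicity 2; rank(L − 5I) = 2, so geometric multiplicity = 1.
Geometric multiplicity < algebraic multiplicity, so L is not diagonalizable.

No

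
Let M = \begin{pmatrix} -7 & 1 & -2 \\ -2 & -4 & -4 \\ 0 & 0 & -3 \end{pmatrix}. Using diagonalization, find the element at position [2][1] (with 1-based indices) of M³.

Characteristic polynomial: s^3 + 14s^2 + 63s + 90 = (s + 3)(s + 5)(s + 6), so the eigenvalues are -6, -5, -3.
s=-5: eigenvector (1, 2, 0).
s=-6: eigenvector (-1, -1, 0).
s=-3: eigenvector (-1, -2, 1).
P = [[1, -1, -1], [2, -1, -2], [0, 0, 1]], D = diag(-5, -6, -3), P⁻¹ = [[-1, 1, 1], [-2, 1, 0], [0, 0, 1]].
M³ = P·diag(-125, -216, -27)·P⁻¹ = [[-307, 91, -98], [-182, -34, -196], [0, 0, -27]].
The requested entry is -182.

-182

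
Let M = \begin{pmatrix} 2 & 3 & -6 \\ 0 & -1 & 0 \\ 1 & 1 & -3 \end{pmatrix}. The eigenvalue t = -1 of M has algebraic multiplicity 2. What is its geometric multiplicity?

M + 1I = [[3, 3, -6], [0, 0, 0], [1, 1, -2]].
This matrix has rank 1, so its null space has dimension 3 − 1 = 2.

2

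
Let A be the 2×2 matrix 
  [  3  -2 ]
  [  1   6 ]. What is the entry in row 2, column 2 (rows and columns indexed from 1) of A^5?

Characteristic polynomial: λ^2 - 9λ + 20 = (λ - 5)(λ - 4), so the eigenvalues are 4, 5.
λ=5: eigenvector (-1, 1).
λ=4: eigenvector (2, -1).
P = [[-1, 2], [1, -1]], D = diag(5, 4), P⁻¹ = [[1, 2], [1, 1]].
A⁵ = P·diag(3125, 1024)·P⁻¹ = [[-1077, -4202], [2101, 5226]].
The requested entry is 5226.

5226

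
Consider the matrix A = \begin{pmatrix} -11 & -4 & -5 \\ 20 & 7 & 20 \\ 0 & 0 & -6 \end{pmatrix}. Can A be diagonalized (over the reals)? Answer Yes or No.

Characteristic polynomial: p(t) = t^3 + 10t^2 + 27t + 18 = (t + 1)(t + 3)(t + 6).
All 3 eigenvalues are distinct, so A is diagonalizable.

Yes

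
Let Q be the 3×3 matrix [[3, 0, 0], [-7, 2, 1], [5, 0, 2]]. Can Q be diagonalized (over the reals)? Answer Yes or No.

No

Characteristic polynomial: p(s) = s^3 - 7s^2 + 16s - 12 = (s - 3)(s - 2)^2.
s = 2 has algebraic multiplicity 2; rank(Q − 2I) = 2, so geometric multiplicity = 1.
Geometric multiplicity < algebraic multiplicity, so Q is not diagonalizable.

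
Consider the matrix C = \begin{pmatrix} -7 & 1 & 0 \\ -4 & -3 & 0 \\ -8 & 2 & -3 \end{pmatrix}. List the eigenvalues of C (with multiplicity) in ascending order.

Characteristic polynomial: p(s) = s^3 + 13s^2 + 55s + 75 = (s + 3)(s + 5)^2.
Roots (with multiplicity): -5, -5, -3.

-5, -5, -3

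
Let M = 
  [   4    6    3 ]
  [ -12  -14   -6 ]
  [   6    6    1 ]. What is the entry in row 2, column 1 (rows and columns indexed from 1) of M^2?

84

Characteristic polynomial: t^3 + 9t^2 + 24t + 20 = (t + 2)^2(t + 5), so the eigenvalues are -5, -2, -2.
t=-2: eigenvector (1, -2, 2).
t=-2: eigenvector (0, 1, -2).
t=-5: eigenvector (-1, 2, -1).
P = [[1, 0, -1], [-2, 1, 2], [2, -2, -1]], D = diag(-2, -2, -5), P⁻¹ = [[3, 2, 1], [2, 1, 0], [2, 2, 1]].
M² = P·diag(4, 4, 25)·P⁻¹ = [[-38, -42, -21], [84, 88, 42], [-42, -42, -17]].
The requested entry is 84.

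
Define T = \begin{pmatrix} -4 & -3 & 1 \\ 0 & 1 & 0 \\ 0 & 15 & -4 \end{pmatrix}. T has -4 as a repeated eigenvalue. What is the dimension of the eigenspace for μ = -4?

1

T + 4I = [[0, -3, 1], [0, 5, 0], [0, 15, 0]].
This matrix has rank 2, so its null space has dimension 3 − 2 = 1.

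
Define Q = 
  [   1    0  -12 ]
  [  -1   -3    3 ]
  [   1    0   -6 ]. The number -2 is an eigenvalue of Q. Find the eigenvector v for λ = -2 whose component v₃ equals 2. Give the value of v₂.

-2

Q + 2I = [[3, 0, -12], [-1, -1, 3], [1, 0, -4]].
Solving (Q + 2I)v = 0 gives the eigenspace spanned by (8, -2, 2).
With v₃ = 2, v = (8, -2, 2), so v₂ = -2.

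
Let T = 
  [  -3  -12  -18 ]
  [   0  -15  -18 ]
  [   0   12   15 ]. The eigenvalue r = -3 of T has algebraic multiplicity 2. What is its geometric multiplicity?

2

T + 3I = [[0, -12, -18], [0, -12, -18], [0, 12, 18]].
This matrix has rank 1, so its null space has dimension 3 − 1 = 2.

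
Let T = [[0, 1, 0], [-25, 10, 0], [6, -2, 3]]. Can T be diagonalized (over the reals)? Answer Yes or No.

No

Characteristic polynomial: p(r) = r^3 - 13r^2 + 55r - 75 = (r - 5)^2(r - 3).
r = 5 has algebraic multiplicity 2; rank(T − 5I) = 2, so geometric multiplicity = 1.
Geometric multiplicity < algebraic multiplicity, so T is not diagonalizable.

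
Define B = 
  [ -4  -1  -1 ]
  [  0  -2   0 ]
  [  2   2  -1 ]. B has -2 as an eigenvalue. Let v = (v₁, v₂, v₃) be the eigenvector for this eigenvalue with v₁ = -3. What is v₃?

6

B + 2I = [[-2, -1, -1], [0, 0, 0], [2, 2, 1]].
Solving (B + 2I)v = 0 gives the eigenspace spanned by (-3, 0, 6).
With v₁ = -3, v = (-3, 0, 6), so v₃ = 6.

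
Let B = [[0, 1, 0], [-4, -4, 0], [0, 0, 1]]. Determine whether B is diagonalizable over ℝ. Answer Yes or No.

No

Characteristic polynomial: p(λ) = λ^3 + 3λ^2 - 4 = (λ - 1)(λ + 2)^2.
λ = -2 has algebraic multiplicity 2; rank(B + 2I) = 2, so geometric multiplicity = 1.
Geometric multiplicity < algebraic multiplicity, so B is not diagonalizable.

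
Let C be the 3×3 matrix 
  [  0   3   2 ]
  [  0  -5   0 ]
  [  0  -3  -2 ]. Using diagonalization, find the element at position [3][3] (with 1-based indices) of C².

4

Characteristic polynomial: t^3 + 7t^2 + 10t = t(t + 2)(t + 5), so the eigenvalues are -5, -2, 0.
t=0: eigenvector (1, 0, 0).
t=-5: eigenvector (-1, 1, 1).
t=-2: eigenvector (-1, 0, 1).
P = [[1, -1, -1], [0, 1, 0], [0, 1, 1]], D = diag(0, -5, -2), P⁻¹ = [[1, 0, 1], [0, 1, 0], [0, -1, 1]].
C² = P·diag(0, 25, 4)·P⁻¹ = [[0, -21, -4], [0, 25, 0], [0, 21, 4]].
The requested entry is 4.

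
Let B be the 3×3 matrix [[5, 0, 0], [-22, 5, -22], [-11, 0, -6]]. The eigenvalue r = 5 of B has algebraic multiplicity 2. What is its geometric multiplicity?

B − 5I = [[0, 0, 0], [-22, 0, -22], [-11, 0, -11]].
This matrix has rank 1, so its null space has dimension 3 − 1 = 2.

2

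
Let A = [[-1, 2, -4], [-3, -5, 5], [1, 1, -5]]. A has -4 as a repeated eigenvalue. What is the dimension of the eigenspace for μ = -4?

A + 4I = [[3, 2, -4], [-3, -1, 5], [1, 1, -1]].
This matrix has rank 2, so its null space has dimension 3 − 2 = 1.

1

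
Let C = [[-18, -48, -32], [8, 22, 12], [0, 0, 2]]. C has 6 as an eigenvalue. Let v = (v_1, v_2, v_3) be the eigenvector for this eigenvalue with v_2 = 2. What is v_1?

-4

C − 6I = [[-24, -48, -32], [8, 16, 12], [0, 0, -4]].
Solving (C − 6I)v = 0 gives the eigenspace spanned by (-4, 2, 0).
With v_2 = 2, v = (-4, 2, 0), so v_1 = -4.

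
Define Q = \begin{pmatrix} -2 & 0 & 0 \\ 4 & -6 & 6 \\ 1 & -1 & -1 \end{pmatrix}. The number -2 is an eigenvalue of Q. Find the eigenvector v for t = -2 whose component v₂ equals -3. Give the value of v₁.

Q + 2I = [[0, 0, 0], [4, -4, 6], [1, -1, 1]].
Solving (Q + 2I)v = 0 gives the eigenspace spanned by (-3, -3, 0).
With v₂ = -3, v = (-3, -3, 0), so v₁ = -3.

-3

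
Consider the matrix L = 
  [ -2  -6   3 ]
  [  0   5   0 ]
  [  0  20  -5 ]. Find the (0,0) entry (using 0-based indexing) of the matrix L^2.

4

Characteristic polynomial: r^3 + 2r^2 - 25r - 50 = (r - 5)(r + 2)(r + 5), so the eigenvalues are -5, -2, 5.
r=-5: eigenvector (-1, 0, 1).
r=5: eigenvector (0, 1, 2).
r=-2: eigenvector (1, 0, 0).
P = [[-1, 0, 1], [0, 1, 0], [1, 2, 0]], D = diag(-5, 5, -2), P⁻¹ = [[0, -2, 1], [0, 1, 0], [1, -2, 1]].
L² = P·diag(25, 25, 4)·P⁻¹ = [[4, 42, -21], [0, 25, 0], [0, 0, 25]].
The requested entry is 4.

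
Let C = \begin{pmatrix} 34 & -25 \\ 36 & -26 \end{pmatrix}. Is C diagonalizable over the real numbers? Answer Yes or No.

No

Characteristic polynomial: p(μ) = μ^2 - 8μ + 16 = (μ - 4)^2.
μ = 4 has algebraic multiplicity 2; rank(C − 4I) = 1, so geometric multiplicity = 1.
Geometric multiplicity < algebraic multiplicity, so C is not diagonalizable.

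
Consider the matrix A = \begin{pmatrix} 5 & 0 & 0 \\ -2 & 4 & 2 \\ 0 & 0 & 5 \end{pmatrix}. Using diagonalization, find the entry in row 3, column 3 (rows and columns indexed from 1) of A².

Characteristic polynomial: λ^3 - 14λ^2 + 65λ - 100 = (λ - 5)^2(λ - 4), so the eigenvalues are 4, 5, 5.
λ=4: eigenvector (0, 1, 0).
λ=5: eigenvector (1, 0, 1).
λ=5: eigenvector (0, 2, 1).
P = [[0, 1, 0], [1, 0, 2], [0, 1, 1]], D = diag(4, 5, 5), P⁻¹ = [[2, 1, -2], [1, 0, 0], [-1, 0, 1]].
A² = P·diag(16, 25, 25)·P⁻¹ = [[25, 0, 0], [-18, 16, 18], [0, 0, 25]].
The requested entry is 25.

25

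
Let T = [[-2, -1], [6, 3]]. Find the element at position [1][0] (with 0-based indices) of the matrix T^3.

Characteristic polynomial: μ^2 - μ = μ(μ - 1), so the eigenvalues are 0, 1.
μ=0: eigenvector (1, -2).
μ=1: eigenvector (1, -3).
P = [[1, 1], [-2, -3]], D = diag(0, 1), P⁻¹ = [[3, 1], [-2, -1]].
T³ = P·diag(0, 1)·P⁻¹ = [[-2, -1], [6, 3]].
The requested entry is 6.

6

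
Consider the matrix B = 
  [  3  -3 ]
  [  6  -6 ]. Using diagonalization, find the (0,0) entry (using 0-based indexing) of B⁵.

Characteristic polynomial: r^2 + 3r = r(r + 3), so the eigenvalues are -3, 0.
r=-3: eigenvector (1, 2).
r=0: eigenvector (1, 1).
P = [[1, 1], [2, 1]], D = diag(-3, 0), P⁻¹ = [[-1, 1], [2, -1]].
B⁵ = P·diag(-243, 0)·P⁻¹ = [[243, -243], [486, -486]].
The requested entry is 243.

243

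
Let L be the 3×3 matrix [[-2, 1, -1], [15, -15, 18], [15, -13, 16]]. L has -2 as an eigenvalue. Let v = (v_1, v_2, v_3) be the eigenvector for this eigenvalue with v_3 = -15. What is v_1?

5

L + 2I = [[0, 1, -1], [15, -13, 18], [15, -13, 18]].
Solving (L + 2I)v = 0 gives the eigenspace spanned by (5, -15, -15).
With v_3 = -15, v = (5, -15, -15), so v_1 = 5.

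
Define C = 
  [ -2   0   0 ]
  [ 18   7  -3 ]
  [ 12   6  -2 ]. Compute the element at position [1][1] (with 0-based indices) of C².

31

Characteristic polynomial: s^3 - 3s^2 - 6s + 8 = (s - 4)(s - 1)(s + 2), so the eigenvalues are -2, 1, 4.
s=-2: eigenvector (1, -2, 0).
s=4: eigenvector (0, -1, -1).
s=1: eigenvector (0, 1, 2).
P = [[1, 0, 0], [-2, -1, 1], [0, -1, 2]], D = diag(-2, 4, 1), P⁻¹ = [[1, 0, 0], [-4, -2, 1], [-2, -1, 1]].
C² = P·diag(4, 16, 1)·P⁻¹ = [[4, 0, 0], [54, 31, -15], [60, 30, -14]].
The requested entry is 31.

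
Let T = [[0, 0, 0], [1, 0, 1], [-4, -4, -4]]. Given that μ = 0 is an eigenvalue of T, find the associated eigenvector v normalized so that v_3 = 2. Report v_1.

-2

T = [[0, 0, 0], [1, 0, 1], [-4, -4, -4]].
Solving (T)v = 0 gives the eigenspace spanned by (-2, 0, 2).
With v_3 = 2, v = (-2, 0, 2), so v_1 = -2.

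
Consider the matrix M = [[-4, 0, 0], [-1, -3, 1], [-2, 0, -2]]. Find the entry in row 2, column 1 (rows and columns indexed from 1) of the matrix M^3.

Characteristic polynomial: s^3 + 9s^2 + 26s + 24 = (s + 2)(s + 3)(s + 4), so the eigenvalues are -4, -3, -2.
s=-2: eigenvector (0, -1, -1).
s=-3: eigenvector (0, 1, 0).
s=-4: eigenvector (1, 0, 1).
P = [[0, 0, 1], [-1, 1, 0], [-1, 0, 1]], D = diag(-2, -3, -4), P⁻¹ = [[1, 0, -1], [1, 1, -1], [1, 0, 0]].
M³ = P·diag(-8, -27, -64)·P⁻¹ = [[-64, 0, 0], [-19, -27, 19], [-56, 0, -8]].
The requested entry is -19.

-19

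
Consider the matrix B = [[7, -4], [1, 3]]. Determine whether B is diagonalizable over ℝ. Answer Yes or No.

Characteristic polynomial: p(λ) = λ^2 - 10λ + 25 = (λ - 5)^2.
λ = 5 has algebraic multiplicity 2; rank(B − 5I) = 1, so geometric multiplicity = 1.
Geometric multiplicity < algebraic multiplicity, so B is not diagonalizable.

No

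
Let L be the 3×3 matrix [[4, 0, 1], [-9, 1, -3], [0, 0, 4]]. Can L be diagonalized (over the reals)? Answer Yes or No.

No

Characteristic polynomial: p(λ) = λ^3 - 9λ^2 + 24λ - 16 = (λ - 4)^2(λ - 1).
λ = 4 has algebraic multiplicity 2; rank(L − 4I) = 2, so geometric multiplicity = 1.
Geometric multiplicity < algebraic multiplicity, so L is not diagonalizable.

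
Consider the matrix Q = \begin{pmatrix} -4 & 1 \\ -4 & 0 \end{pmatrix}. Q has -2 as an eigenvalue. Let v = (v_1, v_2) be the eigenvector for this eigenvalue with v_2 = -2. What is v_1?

Q + 2I = [[-2, 1], [-4, 2]].
Solving (Q + 2I)v = 0 gives the eigenspace spanned by (-1, -2).
With v_2 = -2, v = (-1, -2), so v_1 = -1.

-1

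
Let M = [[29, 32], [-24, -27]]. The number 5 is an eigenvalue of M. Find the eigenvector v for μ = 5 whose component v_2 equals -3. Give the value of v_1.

4

M − 5I = [[24, 32], [-24, -32]].
Solving (M − 5I)v = 0 gives the eigenspace spanned by (4, -3).
With v_2 = -3, v = (4, -3), so v_1 = 4.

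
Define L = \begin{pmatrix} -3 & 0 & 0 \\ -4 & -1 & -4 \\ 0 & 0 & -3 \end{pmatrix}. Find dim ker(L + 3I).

L + 3I = [[0, 0, 0], [-4, 2, -4], [0, 0, 0]].
This matrix has rank 1, so its null space has dimension 3 − 1 = 2.

2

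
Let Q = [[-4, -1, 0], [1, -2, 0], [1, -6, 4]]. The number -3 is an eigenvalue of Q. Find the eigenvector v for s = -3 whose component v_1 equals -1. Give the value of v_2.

Q + 3I = [[-1, -1, 0], [1, 1, 0], [1, -6, 7]].
Solving (Q + 3I)v = 0 gives the eigenspace spanned by (-1, 1, 1).
With v_1 = -1, v = (-1, 1, 1), so v_2 = 1.

1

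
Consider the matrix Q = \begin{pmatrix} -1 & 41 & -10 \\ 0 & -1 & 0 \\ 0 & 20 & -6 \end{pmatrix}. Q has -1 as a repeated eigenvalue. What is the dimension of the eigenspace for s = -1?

1

Q + 1I = [[0, 41, -10], [0, 0, 0], [0, 20, -5]].
This matrix has rank 2, so its null space has dimension 3 − 2 = 1.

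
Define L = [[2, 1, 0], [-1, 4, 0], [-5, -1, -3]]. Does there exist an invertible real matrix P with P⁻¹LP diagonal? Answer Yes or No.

No

Characteristic polynomial: p(r) = r^3 - 3r^2 - 9r + 27 = (r - 3)^2(r + 3).
r = 3 has algebraic multiplicity 2; rank(L − 3I) = 2, so geometric multiplicity = 1.
Geometric multiplicity < algebraic multiplicity, so L is not diagonalizable.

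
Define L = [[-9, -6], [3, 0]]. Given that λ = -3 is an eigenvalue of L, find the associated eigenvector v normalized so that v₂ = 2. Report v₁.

L + 3I = [[-6, -6], [3, 3]].
Solving (L + 3I)v = 0 gives the eigenspace spanned by (-2, 2).
With v₂ = 2, v = (-2, 2), so v₁ = -2.

-2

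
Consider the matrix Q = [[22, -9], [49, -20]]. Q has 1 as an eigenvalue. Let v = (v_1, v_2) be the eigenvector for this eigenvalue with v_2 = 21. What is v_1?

Q − 1I = [[21, -9], [49, -21]].
Solving (Q − 1I)v = 0 gives the eigenspace spanned by (9, 21).
With v_2 = 21, v = (9, 21), so v_1 = 9.

9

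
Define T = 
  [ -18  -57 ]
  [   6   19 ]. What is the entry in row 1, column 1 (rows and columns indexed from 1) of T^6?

Characteristic polynomial: s^2 - s = s(s - 1), so the eigenvalues are 0, 1.
s=1: eigenvector (-3, 1).
s=0: eigenvector (19, -6).
P = [[-3, 19], [1, -6]], D = diag(1, 0), P⁻¹ = [[6, 19], [1, 3]].
T⁶ = P·diag(1, 0)·P⁻¹ = [[-18, -57], [6, 19]].
The requested entry is -18.

-18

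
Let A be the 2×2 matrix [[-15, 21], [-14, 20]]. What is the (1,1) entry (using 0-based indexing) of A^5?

Characteristic polynomial: r^2 - 5r - 6 = (r - 6)(r + 1), so the eigenvalues are -1, 6.
r=6: eigenvector (1, 1).
r=-1: eigenvector (3, 2).
P = [[1, 3], [1, 2]], D = diag(6, -1), P⁻¹ = [[-2, 3], [1, -1]].
A⁵ = P·diag(7776, -1)·P⁻¹ = [[-15555, 23331], [-15554, 23330]].
The requested entry is 23330.

23330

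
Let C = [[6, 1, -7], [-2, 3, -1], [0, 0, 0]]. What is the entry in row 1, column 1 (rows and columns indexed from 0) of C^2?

Characteristic polynomial: μ^3 - 9μ^2 + 20μ = μ(μ - 5)(μ - 4), so the eigenvalues are 0, 4, 5.
μ=0: eigenvector (1, 1, 1).
μ=5: eigenvector (1, -1, 0).
μ=4: eigenvector (1, -2, 0).
P = [[1, 1, 1], [1, -1, -2], [1, 0, 0]], D = diag(0, 5, 4), P⁻¹ = [[0, 0, 1], [2, 1, -3], [-1, -1, 2]].
C² = P·diag(0, 25, 16)·P⁻¹ = [[34, 9, -43], [-18, 7, 11], [0, 0, 0]].
The requested entry is 7.

7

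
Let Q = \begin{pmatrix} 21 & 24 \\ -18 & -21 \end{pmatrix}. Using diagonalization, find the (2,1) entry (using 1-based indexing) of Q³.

-162

Characteristic polynomial: μ^2 - 9 = (μ - 3)(μ + 3), so the eigenvalues are -3, 3.
μ=3: eigenvector (4, -3).
μ=-3: eigenvector (-1, 1).
P = [[4, -1], [-3, 1]], D = diag(3, -3), P⁻¹ = [[1, 1], [3, 4]].
Q³ = P·diag(27, -27)·P⁻¹ = [[189, 216], [-162, -189]].
The requested entry is -162.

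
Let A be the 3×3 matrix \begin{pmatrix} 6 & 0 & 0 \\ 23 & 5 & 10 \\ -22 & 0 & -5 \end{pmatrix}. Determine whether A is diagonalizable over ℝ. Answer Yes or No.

Yes

Characteristic polynomial: p(λ) = λ^3 - 6λ^2 - 25λ + 150 = (λ - 6)(λ - 5)(λ + 5).
All 3 eigenvalues are distinct, so A is diagonalizable.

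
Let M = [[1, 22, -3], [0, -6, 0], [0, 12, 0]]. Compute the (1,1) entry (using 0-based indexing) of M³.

-216

Characteristic polynomial: λ^3 + 5λ^2 - 6λ = λ(λ - 1)(λ + 6), so the eigenvalues are -6, 0, 1.
λ=1: eigenvector (1, 0, 0).
λ=-6: eigenvector (-4, 1, -2).
λ=0: eigenvector (3, 0, 1).
P = [[1, -4, 3], [0, 1, 0], [0, -2, 1]], D = diag(1, -6, 0), P⁻¹ = [[1, -2, -3], [0, 1, 0], [0, 2, 1]].
M³ = P·diag(1, -216, 0)·P⁻¹ = [[1, 862, -3], [0, -216, 0], [0, 432, 0]].
The requested entry is -216.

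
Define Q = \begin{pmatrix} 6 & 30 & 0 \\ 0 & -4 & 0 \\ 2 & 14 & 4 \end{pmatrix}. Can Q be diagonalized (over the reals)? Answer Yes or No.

Yes

Characteristic polynomial: p(r) = r^3 - 6r^2 - 16r + 96 = (r - 6)(r - 4)(r + 4).
All 3 eigenvalues are distinct, so Q is diagonalizable.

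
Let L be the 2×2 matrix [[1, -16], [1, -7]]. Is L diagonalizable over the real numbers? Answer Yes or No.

Characteristic polynomial: p(r) = r^2 + 6r + 9 = (r + 3)^2.
r = -3 has algebraic multiplicity 2; rank(L + 3I) = 1, so geometric multiplicity = 1.
Geometric multiplicity < algebraic multiplicity, so L is not diagonalizable.

No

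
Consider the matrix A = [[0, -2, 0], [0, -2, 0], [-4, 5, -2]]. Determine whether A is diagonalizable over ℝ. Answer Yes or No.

Characteristic polynomial: p(r) = r^3 + 4r^2 + 4r = r(r + 2)^2.
r = -2 has algebraic multiplicity 2; rank(A + 2I) = 2, so geometric multiplicity = 1.
Geometric multiplicity < algebraic multiplicity, so A is not diagonalizable.

No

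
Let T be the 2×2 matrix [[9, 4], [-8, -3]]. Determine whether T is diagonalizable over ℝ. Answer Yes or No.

Characteristic polynomial: p(s) = s^2 - 6s + 5 = (s - 5)(s - 1).
All 2 eigenvalues are distinct, so T is diagonalizable.

Yes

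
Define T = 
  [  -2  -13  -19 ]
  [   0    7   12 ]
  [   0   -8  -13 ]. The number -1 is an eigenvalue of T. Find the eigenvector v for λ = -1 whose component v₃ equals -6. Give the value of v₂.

T + 1I = [[-1, -13, -19], [0, 8, 12], [0, -8, -12]].
Solving (T + 1I)v = 0 gives the eigenspace spanned by (-3, 9, -6).
With v₃ = -6, v = (-3, 9, -6), so v₂ = 9.

9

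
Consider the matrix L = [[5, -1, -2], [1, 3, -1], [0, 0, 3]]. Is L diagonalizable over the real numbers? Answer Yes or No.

No

Characteristic polynomial: p(r) = r^3 - 11r^2 + 40r - 48 = (r - 4)^2(r - 3).
r = 4 has algebraic multiplicity 2; rank(L − 4I) = 2, so geometric multiplicity = 1.
Geometric multiplicity < algebraic multiplicity, so L is not diagonalizable.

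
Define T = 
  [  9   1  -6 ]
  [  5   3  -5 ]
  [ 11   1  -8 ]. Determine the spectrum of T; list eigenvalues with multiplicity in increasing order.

-2, 3, 3

Characteristic polynomial: p(μ) = μ^3 - 4μ^2 - 3μ + 18 = (μ - 3)^2(μ + 2).
Roots (with multiplicity): -2, 3, 3.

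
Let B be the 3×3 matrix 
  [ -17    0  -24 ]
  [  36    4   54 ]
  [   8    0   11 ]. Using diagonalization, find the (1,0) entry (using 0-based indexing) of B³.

Characteristic polynomial: μ^3 + 2μ^2 - 19μ - 20 = (μ - 4)(μ + 1)(μ + 5), so the eigenvalues are -5, -1, 4.
μ=-1: eigenvector (-3, 0, 2).
μ=4: eigenvector (0, 1, 0).
μ=-5: eigenvector (-2, 2, 1).
P = [[-3, 0, -2], [0, 1, 2], [2, 0, 1]], D = diag(-1, 4, -5), P⁻¹ = [[1, 0, 2], [4, 1, 6], [-2, 0, -3]].
B³ = P·diag(-1, 64, -125)·P⁻¹ = [[-497, 0, -744], [756, 64, 1134], [248, 0, 371]].
The requested entry is 756.

756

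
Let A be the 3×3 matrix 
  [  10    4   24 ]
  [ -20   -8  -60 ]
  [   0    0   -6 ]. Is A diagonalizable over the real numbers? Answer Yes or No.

Characteristic polynomial: p(s) = s^3 + 4s^2 - 12s = s(s - 2)(s + 6).
All 3 eigenvalues are distinct, so A is diagonalizable.

Yes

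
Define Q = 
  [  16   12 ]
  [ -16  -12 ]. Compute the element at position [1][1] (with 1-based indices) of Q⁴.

Characteristic polynomial: r^2 - 4r = r(r - 4), so the eigenvalues are 0, 4.
r=0: eigenvector (-3, 4).
r=4: eigenvector (1, -1).
P = [[-3, 1], [4, -1]], D = diag(0, 4), P⁻¹ = [[1, 1], [4, 3]].
Q⁴ = P·diag(0, 256)·P⁻¹ = [[1024, 768], [-1024, -768]].
The requested entry is 1024.

1024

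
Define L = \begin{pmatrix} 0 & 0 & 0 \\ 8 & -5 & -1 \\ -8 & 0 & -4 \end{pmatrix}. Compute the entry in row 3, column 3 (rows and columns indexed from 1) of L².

16

Characteristic polynomial: λ^3 + 9λ^2 + 20λ = λ(λ + 4)(λ + 5), so the eigenvalues are -5, -4, 0.
λ=0: eigenvector (1, 2, -2).
λ=-5: eigenvector (0, 1, 0).
λ=-4: eigenvector (0, -1, 1).
P = [[1, 0, 0], [2, 1, -1], [-2, 0, 1]], D = diag(0, -5, -4), P⁻¹ = [[1, 0, 0], [0, 1, 1], [2, 0, 1]].
L² = P·diag(0, 25, 16)·P⁻¹ = [[0, 0, 0], [-32, 25, 9], [32, 0, 16]].
The requested entry is 16.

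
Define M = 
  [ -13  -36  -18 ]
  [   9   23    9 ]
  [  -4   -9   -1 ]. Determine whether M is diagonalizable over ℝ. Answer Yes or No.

Characteristic polynomial: p(t) = t^3 - 9t^2 + 24t - 20 = (t - 5)(t - 2)^2.
t = 2 has algebraic multiplicity 2; rank(M − 2I) = 2, so geometric multiplicity = 1.
Geometric multiplicity < algebraic multiplicity, so M is not diagonalizable.

No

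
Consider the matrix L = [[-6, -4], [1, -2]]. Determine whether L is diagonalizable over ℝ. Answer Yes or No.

Characteristic polynomial: p(r) = r^2 + 8r + 16 = (r + 4)^2.
r = -4 has algebraic multiplicity 2; rank(L + 4I) = 1, so geometric multiplicity = 1.
Geometric multiplicity < algebraic multiplicity, so L is not diagonalizable.

No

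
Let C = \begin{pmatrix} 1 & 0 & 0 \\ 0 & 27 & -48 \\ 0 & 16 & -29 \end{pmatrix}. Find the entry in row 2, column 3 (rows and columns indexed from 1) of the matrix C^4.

3264

Characteristic polynomial: μ^3 + μ^2 - 17μ + 15 = (μ - 3)(μ - 1)(μ + 5), so the eigenvalues are -5, 1, 3.
μ=1: eigenvector (1, 0, 0).
μ=-5: eigenvector (0, -3, -2).
μ=3: eigenvector (0, 2, 1).
P = [[1, 0, 0], [0, -3, 2], [0, -2, 1]], D = diag(1, -5, 3), P⁻¹ = [[1, 0, 0], [0, 1, -2], [0, 2, -3]].
C⁴ = P·diag(1, 625, 81)·P⁻¹ = [[1, 0, 0], [0, -1551, 3264], [0, -1088, 2257]].
The requested entry is 3264.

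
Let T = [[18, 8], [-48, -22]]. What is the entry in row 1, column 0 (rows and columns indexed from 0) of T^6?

279552

Characteristic polynomial: λ^2 + 4λ - 12 = (λ - 2)(λ + 6), so the eigenvalues are -6, 2.
λ=2: eigenvector (1, -2).
λ=-6: eigenvector (-1, 3).
P = [[1, -1], [-2, 3]], D = diag(2, -6), P⁻¹ = [[3, 1], [2, 1]].
T⁶ = P·diag(64, 46656)·P⁻¹ = [[-93120, -46592], [279552, 139840]].
The requested entry is 279552.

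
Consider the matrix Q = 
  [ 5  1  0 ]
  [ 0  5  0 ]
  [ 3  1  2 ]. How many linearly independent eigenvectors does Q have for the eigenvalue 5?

Q − 5I = [[0, 1, 0], [0, 0, 0], [3, 1, -3]].
This matrix has rank 2, so its null space has dimension 3 − 2 = 1.

1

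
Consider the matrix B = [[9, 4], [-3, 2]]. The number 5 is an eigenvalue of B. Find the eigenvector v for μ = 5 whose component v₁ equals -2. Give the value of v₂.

B − 5I = [[4, 4], [-3, -3]].
Solving (B − 5I)v = 0 gives the eigenspace spanned by (-2, 2).
With v₁ = -2, v = (-2, 2), so v₂ = 2.

2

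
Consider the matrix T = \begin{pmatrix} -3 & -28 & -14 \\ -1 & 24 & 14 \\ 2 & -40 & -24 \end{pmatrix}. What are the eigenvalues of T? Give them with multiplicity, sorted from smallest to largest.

Characteristic polynomial: p(μ) = μ^3 + 3μ^2 - 16μ - 48 = (μ - 4)(μ + 3)(μ + 4).
Roots (with multiplicity): -4, -3, 4.

-4, -3, 4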